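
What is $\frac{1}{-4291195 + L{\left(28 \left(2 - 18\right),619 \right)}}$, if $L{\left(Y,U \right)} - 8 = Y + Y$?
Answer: $- \frac{1}{4292083} \approx -2.3299 \cdot 10^{-7}$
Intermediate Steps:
$L{\left(Y,U \right)} = 8 + 2 Y$ ($L{\left(Y,U \right)} = 8 + \left(Y + Y\right) = 8 + 2 Y$)
$\frac{1}{-4291195 + L{\left(28 \left(2 - 18\right),619 \right)}} = \frac{1}{-4291195 + \left(8 + 2 \cdot 28 \left(2 - 18\right)\right)} = \frac{1}{-4291195 + \left(8 + 2 \cdot 28 \left(-16\right)\right)} = \frac{1}{-4291195 + \left(8 + 2 \left(-448\right)\right)} = \frac{1}{-4291195 + \left(8 - 896\right)} = \frac{1}{-4291195 - 888} = \frac{1}{-4292083} = - \frac{1}{4292083}$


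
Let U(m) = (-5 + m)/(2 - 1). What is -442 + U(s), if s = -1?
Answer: -448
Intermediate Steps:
U(m) = -5 + m (U(m) = (-5 + m)/1 = (-5 + m)*1 = -5 + m)
-442 + U(s) = -442 + (-5 - 1) = -442 - 6 = -448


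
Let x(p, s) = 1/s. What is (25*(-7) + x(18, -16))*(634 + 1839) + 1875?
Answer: -6896873/16 ≈ -4.3105e+5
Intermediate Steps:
(25*(-7) + x(18, -16))*(634 + 1839) + 1875 = (25*(-7) + 1/(-16))*(634 + 1839) + 1875 = (-175 - 1/16)*2473 + 1875 = -2801/16*2473 + 1875 = -6926873/16 + 1875 = -6896873/16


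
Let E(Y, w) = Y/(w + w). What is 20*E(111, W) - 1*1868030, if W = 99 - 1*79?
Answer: -3735949/2 ≈ -1.8680e+6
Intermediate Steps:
W = 20 (W = 99 - 79 = 20)
E(Y, w) = Y/(2*w) (E(Y, w) = Y/((2*w)) = (1/(2*w))*Y = Y/(2*w))
20*E(111, W) - 1*1868030 = 20*((½)*111/20) - 1*1868030 = 20*((½)*111*(1/20)) - 1868030 = 20*(111/40) - 1868030 = 111/2 - 1868030 = -3735949/2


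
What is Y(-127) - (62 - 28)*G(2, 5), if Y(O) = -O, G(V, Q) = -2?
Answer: 195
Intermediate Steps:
Y(-127) - (62 - 28)*G(2, 5) = -1*(-127) - (62 - 28)*(-2) = 127 - 34*(-2) = 127 - 1*(-68) = 127 + 68 = 195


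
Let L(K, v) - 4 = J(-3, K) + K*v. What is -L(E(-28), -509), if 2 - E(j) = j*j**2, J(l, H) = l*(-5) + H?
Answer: 11152613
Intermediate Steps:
J(l, H) = H - 5*l (J(l, H) = -5*l + H = H - 5*l)
E(j) = 2 - j**3 (E(j) = 2 - j*j**2 = 2 - j**3)
L(K, v) = 19 + K + K*v (L(K, v) = 4 + ((K - 5*(-3)) + K*v) = 4 + ((K + 15) + K*v) = 4 + ((15 + K) + K*v) = 4 + (15 + K + K*v) = 19 + K + K*v)
-L(E(-28), -509) = -(19 + (2 - 1*(-28)**3) + (2 - 1*(-28)**3)*(-509)) = -(19 + (2 - 1*(-21952)) + (2 - 1*(-21952))*(-509)) = -(19 + (2 + 21952) + (2 + 21952)*(-509)) = -(19 + 21954 + 21954*(-509)) = -(19 + 21954 - 11174586) = -1*(-11152613) = 11152613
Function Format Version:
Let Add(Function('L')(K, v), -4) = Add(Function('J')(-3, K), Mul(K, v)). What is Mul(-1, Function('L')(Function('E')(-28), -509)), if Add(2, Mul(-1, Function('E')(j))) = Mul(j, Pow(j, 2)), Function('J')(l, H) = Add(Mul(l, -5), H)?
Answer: 11152613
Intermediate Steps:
Function('J')(l, H) = Add(H, Mul(-5, l)) (Function('J')(l, H) = Add(Mul(-5, l), H) = Add(H, Mul(-5, l)))
Function('E')(j) = Add(2, Mul(-1, Pow(j, 3))) (Function('E')(j) = Add(2, Mul(-1, Mul(j, Pow(j, 2)))) = Add(2, Mul(-1, Pow(j, 3))))
Function('L')(K, v) = Add(19, K, Mul(K, v)) (Function('L')(K, v) = Add(4, Add(Add(K, Mul(-5, -3)), Mul(K, v))) = Add(4, Add(Add(K, 15), Mul(K, v))) = Add(4, Add(Add(15, K), Mul(K, v))) = Add(4, Add(15, K, Mul(K, v))) = Add(19, K, Mul(K, v)))
Mul(-1, Function('L')(Function('E')(-28), -509)) = Mul(-1, Add(19, Add(2, Mul(-1, Pow(-28, 3))), Mul(Add(2, Mul(-1, Pow(-28, 3))), -509))) = Mul(-1, Add(19, Add(2, Mul(-1, -21952)), Mul(Add(2, Mul(-1, -21952)), -509))) = Mul(-1, Add(19, Add(2, 21952), Mul(Add(2, 21952), -509))) = Mul(-1, Add(19, 21954, Mul(21954, -509))) = Mul(-1, Add(19, 21954, -11174586)) = Mul(-1, -11152613) = 11152613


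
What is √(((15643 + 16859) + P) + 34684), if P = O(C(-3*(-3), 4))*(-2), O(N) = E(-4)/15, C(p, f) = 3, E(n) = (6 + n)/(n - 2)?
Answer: 2*√3779215/15 ≈ 259.20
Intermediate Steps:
E(n) = (6 + n)/(-2 + n)
O(N) = -1/45 (O(N) = ((6 - 4)/(-2 - 4))/15 = (2/(-6))*(1/15) = -⅙*2*(1/15) = -⅓*1/15 = -1/45)
P = 2/45 (P = -1/45*(-2) = 2/45 ≈ 0.044444)
√(((15643 + 16859) + P) + 34684) = √(((15643 + 16859) + 2/45) + 34684) = √((32502 + 2/45) + 34684) = √(1462592/45 + 34684) = √(3023372/45) = 2*√3779215/15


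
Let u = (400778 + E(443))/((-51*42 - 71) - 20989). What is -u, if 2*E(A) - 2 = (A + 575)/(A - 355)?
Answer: 35269061/2041776 ≈ 17.274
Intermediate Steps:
E(A) = 1 + (575 + A)/(2*(-355 + A)) (E(A) = 1 + ((A + 575)/(A - 355))/2 = 1 + ((575 + A)/(-355 + A))/2 = 1 + (575 + A)/(2*(-355 + A)))
u = -35269061/2041776 (u = (400778 + 3*(-45 + 443)/(2*(-355 + 443)))/((-51*42 - 71) - 20989) = (400778 + (3/2)*398/88)/((-2142 - 71) - 20989) = (400778 + (3/2)*(1/88)*398)/(-2213 - 20989) = (400778 + 597/88)/(-23202) = (35269061/88)*(-1/23202) = -35269061/2041776 ≈ -17.274)
-u = -1*(-35269061/2041776) = 35269061/2041776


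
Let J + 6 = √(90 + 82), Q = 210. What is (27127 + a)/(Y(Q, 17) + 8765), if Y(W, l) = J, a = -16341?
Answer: 94474574/76719909 - 21572*√43/76719909 ≈ 1.2296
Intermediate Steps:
J = -6 + 2*√43 (J = -6 + √(90 + 82) = -6 + √172 = -6 + 2*√43 ≈ 7.1149)
Y(W, l) = -6 + 2*√43
(27127 + a)/(Y(Q, 17) + 8765) = (27127 - 16341)/((-6 + 2*√43) + 8765) = 10786/(8759 + 2*√43)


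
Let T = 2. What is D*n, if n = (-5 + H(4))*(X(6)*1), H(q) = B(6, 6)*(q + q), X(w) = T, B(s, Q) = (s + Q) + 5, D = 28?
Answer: 7336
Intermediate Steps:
B(s, Q) = 5 + Q + s (B(s, Q) = (Q + s) + 5 = 5 + Q + s)
X(w) = 2
H(q) = 34*q (H(q) = (5 + 6 + 6)*(q + q) = 17*(2*q) = 34*q)
n = 262 (n = (-5 + 34*4)*(2*1) = (-5 + 136)*2 = 131*2 = 262)
D*n = 28*262 = 7336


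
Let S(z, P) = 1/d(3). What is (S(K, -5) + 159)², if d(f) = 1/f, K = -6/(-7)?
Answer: 26244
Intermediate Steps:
K = 6/7 (K = -6*(-⅐) = 6/7 ≈ 0.85714)
S(z, P) = 3 (S(z, P) = 1/(1/3) = 1/(⅓) = 3)
(S(K, -5) + 159)² = (3 + 159)² = 162² = 26244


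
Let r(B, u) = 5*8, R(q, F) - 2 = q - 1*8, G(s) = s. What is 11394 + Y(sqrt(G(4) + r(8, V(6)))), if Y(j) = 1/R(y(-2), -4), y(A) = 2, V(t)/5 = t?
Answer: 45575/4 ≈ 11394.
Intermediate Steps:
V(t) = 5*t
R(q, F) = -6 + q (R(q, F) = 2 + (q - 1*8) = 2 + (q - 8) = 2 + (-8 + q) = -6 + q)
r(B, u) = 40
Y(j) = -1/4 (Y(j) = 1/(-6 + 2) = 1/(-4) = -1/4)
11394 + Y(sqrt(G(4) + r(8, V(6)))) = 11394 - 1/4 = 45575/4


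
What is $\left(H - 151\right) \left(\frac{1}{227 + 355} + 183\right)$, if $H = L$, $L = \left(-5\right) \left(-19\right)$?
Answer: $- \frac{2982196}{291} \approx -10248.0$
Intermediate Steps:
$L = 95$
$H = 95$
$\left(H - 151\right) \left(\frac{1}{227 + 355} + 183\right) = \left(95 - 151\right) \left(\frac{1}{227 + 355} + 183\right) = - 56 \left(\frac{1}{582} + 183\right) = \left(-56\right) \frac{106507}{582} = - \frac{2982196}{291}$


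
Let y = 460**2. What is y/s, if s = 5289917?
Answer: 211600/5289917 ≈ 0.040001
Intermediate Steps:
y = 211600
y/s = 211600/5289917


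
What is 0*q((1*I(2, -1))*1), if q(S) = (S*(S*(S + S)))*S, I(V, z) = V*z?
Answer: 0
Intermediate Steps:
q(S) = 2*S**4 (q(S) = (S*(S*(2*S)))*S = (S*(2*S**2))*S = (2*S**3)*S = 2*S**4)
0*q((1*I(2, -1))*1) = 0*(2*((1*(2*(-1)))*1)**4) = 0*(2*((1*(-2))*1)**4) = 0*(2*(-2*1)**4) = 0*(2*(-2)**4) = 0*(2*16) = 0*32 = 0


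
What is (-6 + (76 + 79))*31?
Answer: 4619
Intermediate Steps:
(-6 + (76 + 79))*31 = (-6 + 155)*31 = 149*31 = 4619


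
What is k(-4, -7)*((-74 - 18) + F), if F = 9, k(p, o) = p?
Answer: 332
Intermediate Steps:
k(-4, -7)*((-74 - 18) + F) = -4*((-74 - 18) + 9) = -4*(-92 + 9) = -4*(-83) = 332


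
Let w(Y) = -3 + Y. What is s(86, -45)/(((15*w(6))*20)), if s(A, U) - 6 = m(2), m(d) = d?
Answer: 2/225 ≈ 0.0088889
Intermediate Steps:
s(A, U) = 8 (s(A, U) = 6 + 2 = 8)
s(86, -45)/(((15*w(6))*20)) = 8/(((15*(-3 + 6))*20)) = 8/(((15*3)*20)) = 8/((45*20)) = 8/900 = 8*(1/900) = 2/225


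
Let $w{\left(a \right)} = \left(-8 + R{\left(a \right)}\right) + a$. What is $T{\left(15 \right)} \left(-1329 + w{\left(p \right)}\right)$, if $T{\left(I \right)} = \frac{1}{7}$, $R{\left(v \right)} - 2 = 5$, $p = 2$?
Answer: $- \frac{1328}{7} \approx -189.71$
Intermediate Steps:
$R{\left(v \right)} = 7$ ($R{\left(v \right)} = 2 + 5 = 7$)
$T{\left(I \right)} = \frac{1}{7}$
$w{\left(a \right)} = -1 + a$ ($w{\left(a \right)} = \left(-8 + 7\right) + a = -1 + a$)
$T{\left(15 \right)} \left(-1329 + w{\left(p \right)}\right) = \frac{-1329 + \left(-1 + 2\right)}{7} = \frac{-1329 + 1}{7} = \frac{1}{7} \left(-1328\right) = - \frac{1328}{7}$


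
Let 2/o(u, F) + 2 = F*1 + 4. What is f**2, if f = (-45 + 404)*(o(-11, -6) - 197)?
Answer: 20108658025/4 ≈ 5.0272e+9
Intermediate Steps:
o(u, F) = 2/(2 + F) (o(u, F) = 2/(-2 + (F*1 + 4)) = 2/(-2 + (F + 4)) = 2/(-2 + (4 + F)) = 2/(2 + F))
f = -141805/2 (f = (-45 + 404)*(2/(2 - 6) - 197) = 359*(2/(-4) - 197) = 359*(2*(-1/4) - 197) = 359*(-1/2 - 197) = 359*(-395/2) = -141805/2 ≈ -70903.)
f**2 = (-141805/2)**2 = 20108658025/4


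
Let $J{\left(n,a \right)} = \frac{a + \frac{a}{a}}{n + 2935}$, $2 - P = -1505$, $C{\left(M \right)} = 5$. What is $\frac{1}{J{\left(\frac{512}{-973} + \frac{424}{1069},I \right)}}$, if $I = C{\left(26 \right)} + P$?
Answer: $\frac{3052667319}{1573727281} \approx 1.9398$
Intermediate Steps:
$P = 1507$ ($P = 2 - -1505 = 2 + 1505 = 1507$)
$I = 1512$ ($I = 5 + 1507 = 1512$)
$J{\left(n,a \right)} = \frac{1 + a}{2935 + n}$ ($J{\left(n,a \right)} = \frac{a + 1}{2935 + n} = \frac{1 + a}{2935 + n}$)
$\frac{1}{J{\left(\frac{512}{-973} + \frac{424}{1069},I \right)}} = \frac{1}{\frac{1}{2935 + \left(\frac{512}{-973} + \frac{424}{1069}\right)} \left(1 + 1512\right)} = \frac{1}{\frac{1}{2935 + \left(512 \left(- \frac{1}{973}\right) + 424 \cdot \frac{1}{1069}\right)} 1513} = \frac{1}{\frac{1}{2935 + \left(- \frac{512}{973} + \frac{424}{1069}\right)} 1513} = \frac{1}{\frac{1}{2935 - \frac{134776}{1040137}} \cdot 1513} = \frac{1}{\frac{1}{\frac{3052667319}{1040137}} \cdot 1513} = \frac{1}{\frac{1040137}{3052667319} \cdot 1513} = \frac{1}{\frac{1573727281}{3052667319}} = \frac{3052667319}{1573727281}$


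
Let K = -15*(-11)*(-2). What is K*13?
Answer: -4290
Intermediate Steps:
K = -330 (K = 165*(-2) = -330)
K*13 = -330*13 = -4290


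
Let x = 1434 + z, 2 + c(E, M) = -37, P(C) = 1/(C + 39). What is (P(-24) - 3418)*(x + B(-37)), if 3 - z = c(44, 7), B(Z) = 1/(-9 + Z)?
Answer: -696181751/138 ≈ -5.0448e+6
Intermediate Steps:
P(C) = 1/(39 + C)
c(E, M) = -39 (c(E, M) = -2 - 37 = -39)
z = 42 (z = 3 - 1*(-39) = 3 + 39 = 42)
x = 1476 (x = 1434 + 42 = 1476)
(P(-24) - 3418)*(x + B(-37)) = (1/(39 - 24) - 3418)*(1476 + 1/(-9 - 37)) = (1/15 - 3418)*(1476 + 1/(-46)) = (1/15 - 3418)*(1476 - 1/46) = -51269/15*67895/46 = -696181751/138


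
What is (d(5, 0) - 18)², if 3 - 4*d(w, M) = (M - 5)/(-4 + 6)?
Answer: 17689/64 ≈ 276.39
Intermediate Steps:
d(w, M) = 11/8 - M/8 (d(w, M) = ¾ - (M - 5)/(4*(-4 + 6)) = ¾ - (-5 + M)/(4*2) = ¾ - (-5/2 + M/2)/4 = ¾ + (5/8 - M/8) = 11/8 - M/8)
(d(5, 0) - 18)² = ((11/8 - ⅛*0) - 18)² = ((11/8 + 0) - 18)² = (11/8 - 18)² = (-133/8)² = 17689/64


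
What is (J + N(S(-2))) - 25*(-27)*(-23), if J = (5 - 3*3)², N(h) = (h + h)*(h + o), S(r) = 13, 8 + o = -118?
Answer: -18447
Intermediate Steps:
o = -126 (o = -8 - 118 = -126)
N(h) = 2*h*(-126 + h) (N(h) = (h + h)*(h - 126) = (2*h)*(-126 + h) = 2*h*(-126 + h))
J = 16 (J = (5 - 9)² = (-4)² = 16)
(J + N(S(-2))) - 25*(-27)*(-23) = (16 + 2*13*(-126 + 13)) - 25*(-27)*(-23) = (16 + 2*13*(-113)) + 675*(-23) = (16 - 2938) - 15525 = -2922 - 15525 = -18447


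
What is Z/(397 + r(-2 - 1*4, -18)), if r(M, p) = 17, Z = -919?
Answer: -919/414 ≈ -2.2198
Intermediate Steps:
Z/(397 + r(-2 - 1*4, -18)) = -919/(397 + 17) = -919/414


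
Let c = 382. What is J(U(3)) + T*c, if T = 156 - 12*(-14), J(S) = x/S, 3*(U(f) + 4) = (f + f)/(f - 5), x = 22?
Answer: 618818/5 ≈ 1.2376e+5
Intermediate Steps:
U(f) = -4 + 2*f/(3*(-5 + f)) (U(f) = -4 + ((f + f)/(f - 5))/3 = -4 + ((2*f)/(-5 + f))/3 = -4 + (2*f/(-5 + f))/3 = -4 + 2*f/(3*(-5 + f)))
J(S) = 22/S
T = 324 (T = 156 + 168 = 324)
J(U(3)) + T*c = 22/((10*(6 - 1*3)/(3*(-5 + 3)))) + 324*382 = 22/(((10/3)*(6 - 3)/(-2))) + 123768 = 22/(((10/3)*(-1/2)*3)) + 123768 = 22/(-5) + 123768 = 22*(-1/5) + 123768 = -22/5 + 123768 = 618818/5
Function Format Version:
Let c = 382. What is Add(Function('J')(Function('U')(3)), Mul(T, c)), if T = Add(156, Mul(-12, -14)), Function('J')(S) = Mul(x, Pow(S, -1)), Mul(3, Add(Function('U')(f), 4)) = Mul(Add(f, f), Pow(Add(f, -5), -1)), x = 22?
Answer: Rational(618818, 5) ≈ 1.2376e+5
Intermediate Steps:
Function('U')(f) = Add(-4, Mul(Rational(2, 3), f, Pow(Add(-5, f), -1))) (Function('U')(f) = Add(-4, Mul(Rational(1, 3), Mul(Add(f, f), Pow(Add(f, -5), -1)))) = Add(-4, Mul(Rational(1, 3), Mul(Mul(2, f), Pow(Add(-5, f), -1)))) = Add(-4, Mul(Rational(1, 3), Mul(2, f, Pow(Add(-5, f), -1)))) = Add(-4, Mul(Rational(2, 3), f, Pow(Add(-5, f), -1))))
Function('J')(S) = Mul(22, Pow(S, -1))
T = 324 (T = Add(156, 168) = 324)
Add(Function('J')(Function('U')(3)), Mul(T, c)) = Add(Mul(22, Pow(Mul(Rational(10, 3), Pow(Add(-5, 3), -1), Add(6, Mul(-1, 3))), -1)), Mul(324, 382)) = Add(Mul(22, Pow(Mul(Rational(10, 3), Pow(-2, -1), Add(6, -3)), -1)), 123768) = Add(Mul(22, Pow(Mul(Rational(10, 3), Rational(-1, 2), 3), -1)), 123768) = Add(Mul(22, Pow(-5, -1)), 123768) = Add(Mul(22, Rational(-1, 5)), 123768) = Add(Rational(-22, 5), 123768) = Rational(618818, 5)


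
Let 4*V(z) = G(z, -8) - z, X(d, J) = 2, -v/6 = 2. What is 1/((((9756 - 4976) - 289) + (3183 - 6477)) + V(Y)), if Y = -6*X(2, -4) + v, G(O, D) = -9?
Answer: 4/4803 ≈ 0.00083281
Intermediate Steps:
v = -12 (v = -6*2 = -12)
Y = -24 (Y = -6*2 - 12 = -12 - 12 = -24)
V(z) = -9/4 - z/4 (V(z) = (-9 - z)/4 = -9/4 - z/4)
1/((((9756 - 4976) - 289) + (3183 - 6477)) + V(Y)) = 1/((((9756 - 4976) - 289) + (3183 - 6477)) + (-9/4 - ¼*(-24))) = 1/(((4780 - 289) - 3294) + (-9/4 + 6)) = 1/((4491 - 3294) + 15/4) = 1/(1197 + 15/4) = 1/(4803/4) = 4/4803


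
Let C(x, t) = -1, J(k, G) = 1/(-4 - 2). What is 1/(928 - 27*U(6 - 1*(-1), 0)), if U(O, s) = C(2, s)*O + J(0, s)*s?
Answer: 1/1117 ≈ 0.00089526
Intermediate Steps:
J(k, G) = -⅙ (J(k, G) = 1/(-6) = -⅙)
U(O, s) = -O - s/6
1/(928 - 27*U(6 - 1*(-1), 0)) = 1/(928 - 27*(-(6 - 1*(-1)) - ⅙*0)) = 1/(928 - 27*(-(6 + 1) + 0)) = 1/(928 - 27*(-1*7 + 0)) = 1/(928 - 27*(-7 + 0)) = 1/(928 - 27*(-7)) = 1/(928 + 189) = 1/1117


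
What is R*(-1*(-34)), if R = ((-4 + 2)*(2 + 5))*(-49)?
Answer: 23324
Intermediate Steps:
R = 686 (R = -2*7*(-49) = -14*(-49) = 686)
R*(-1*(-34)) = 686*(-1*(-34)) = 686*34 = 23324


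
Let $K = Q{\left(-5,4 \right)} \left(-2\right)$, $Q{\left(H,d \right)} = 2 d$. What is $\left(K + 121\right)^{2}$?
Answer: $11025$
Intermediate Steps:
$K = -16$ ($K = 2 \cdot 4 \left(-2\right) = 8 \left(-2\right) = -16$)
$\left(K + 121\right)^{2} = \left(-16 + 121\right)^{2} = 105^{2} = 11025$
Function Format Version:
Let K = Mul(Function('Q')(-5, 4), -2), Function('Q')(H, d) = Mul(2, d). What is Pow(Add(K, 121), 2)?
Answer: 11025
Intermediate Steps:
K = -16 (K = Mul(Mul(2, 4), -2) = Mul(8, -2) = -16)
Pow(Add(K, 121), 2) = Pow(Add(-16, 121), 2) = Pow(105, 2) = 11025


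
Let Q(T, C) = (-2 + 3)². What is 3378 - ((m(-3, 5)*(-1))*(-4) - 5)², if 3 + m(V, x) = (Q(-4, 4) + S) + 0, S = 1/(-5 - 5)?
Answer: 79961/25 ≈ 3198.4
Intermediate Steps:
Q(T, C) = 1 (Q(T, C) = 1² = 1)
S = -⅒ (S = 1/(-10) = -⅒ ≈ -0.10000)
m(V, x) = -21/10 (m(V, x) = -3 + ((1 - ⅒) + 0) = -3 + (9/10 + 0) = -3 + 9/10 = -21/10)
3378 - ((m(-3, 5)*(-1))*(-4) - 5)² = 3378 - (-21/10*(-1)*(-4) - 5)² = 3378 - ((21/10)*(-4) - 5)² = 3378 - (-42/5 - 5)² = 3378 - (-67/5)² = 3378 - 1*4489/25 = 3378 - 4489/25 = 79961/25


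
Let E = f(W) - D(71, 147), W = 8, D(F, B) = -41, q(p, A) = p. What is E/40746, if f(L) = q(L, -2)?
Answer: 49/40746 ≈ 0.0012026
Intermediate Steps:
f(L) = L
E = 49 (E = 8 - 1*(-41) = 8 + 41 = 49)
E/40746 = 49/40746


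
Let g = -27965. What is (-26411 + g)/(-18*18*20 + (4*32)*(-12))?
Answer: 6797/1002 ≈ 6.7834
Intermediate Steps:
(-26411 + g)/(-18*18*20 + (4*32)*(-12)) = (-26411 - 27965)/(-18*18*20 + (4*32)*(-12)) = -54376/(-324*20 + 128*(-12)) = -54376/(-6480 - 1536) = -54376/(-8016) = -54376*(-1/8016) = 6797/1002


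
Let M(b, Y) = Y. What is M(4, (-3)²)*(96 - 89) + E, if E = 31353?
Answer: 31416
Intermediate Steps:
M(4, (-3)²)*(96 - 89) + E = (-3)²*(96 - 89) + 31353 = 9*7 + 31353 = 63 + 31353 = 31416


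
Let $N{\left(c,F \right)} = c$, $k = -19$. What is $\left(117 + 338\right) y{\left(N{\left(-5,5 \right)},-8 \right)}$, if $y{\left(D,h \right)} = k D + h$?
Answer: $39585$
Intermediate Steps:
$y{\left(D,h \right)} = h - 19 D$ ($y{\left(D,h \right)} = - 19 D + h = h - 19 D$)
$\left(117 + 338\right) y{\left(N{\left(-5,5 \right)},-8 \right)} = \left(117 + 338\right) \left(-8 - -95\right) = 455 \left(-8 + 95\right) = 455 \cdot 87 = 39585$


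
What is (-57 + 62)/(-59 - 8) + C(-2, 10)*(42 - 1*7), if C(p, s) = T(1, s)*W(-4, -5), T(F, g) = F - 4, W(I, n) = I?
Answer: 28135/67 ≈ 419.93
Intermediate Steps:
T(F, g) = -4 + F
C(p, s) = 12 (C(p, s) = (-4 + 1)*(-4) = -3*(-4) = 12)
(-57 + 62)/(-59 - 8) + C(-2, 10)*(42 - 1*7) = (-57 + 62)/(-59 - 8) + 12*(42 - 1*7) = 5/(-67) + 12*(42 - 7) = 5*(-1/67) + 12*35 = -5/67 + 420 = 28135/67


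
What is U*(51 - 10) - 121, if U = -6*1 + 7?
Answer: -80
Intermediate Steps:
U = 1 (U = -6 + 7 = 1)
U*(51 - 10) - 121 = 1*(51 - 10) - 121 = 1*41 - 121 = 41 - 121 = -80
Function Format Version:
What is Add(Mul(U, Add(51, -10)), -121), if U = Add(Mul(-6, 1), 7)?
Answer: -80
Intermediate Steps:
U = 1 (U = Add(-6, 7) = 1)
Add(Mul(U, Add(51, -10)), -121) = Add(Mul(1, Add(51, -10)), -121) = Add(Mul(1, 41), -121) = Add(41, -121) = -80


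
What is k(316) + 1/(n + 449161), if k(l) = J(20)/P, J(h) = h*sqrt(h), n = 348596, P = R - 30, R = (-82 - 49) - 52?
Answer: 1/797757 - 40*sqrt(5)/213 ≈ -0.41992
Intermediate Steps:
R = -183 (R = -131 - 52 = -183)
P = -213 (P = -183 - 30 = -213)
J(h) = h**(3/2)
k(l) = -40*sqrt(5)/213 (k(l) = 20**(3/2)/(-213) = (40*sqrt(5))*(-1/213) = -40*sqrt(5)/213)
k(316) + 1/(n + 449161) = -40*sqrt(5)/213 + 1/(348596 + 449161) = -40*sqrt(5)/213 + 1/797757 = 1/797757 - 40*sqrt(5)/213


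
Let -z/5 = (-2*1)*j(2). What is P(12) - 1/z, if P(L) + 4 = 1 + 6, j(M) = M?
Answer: 59/20 ≈ 2.9500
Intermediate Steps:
P(L) = 3 (P(L) = -4 + (1 + 6) = -4 + 7 = 3)
z = 20 (z = -5*(-2*1)*2 = -(-10)*2 = -5*(-4) = 20)
P(12) - 1/z = 3 - 1/20 = 59/20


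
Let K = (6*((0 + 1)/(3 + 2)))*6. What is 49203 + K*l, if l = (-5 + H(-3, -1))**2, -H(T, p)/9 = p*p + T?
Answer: 252099/5 ≈ 50420.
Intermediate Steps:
H(T, p) = -9*T - 9*p**2 (H(T, p) = -9*(p*p + T) = -9*(p**2 + T) = -9*(T + p**2) = -9*T - 9*p**2)
K = 36/5 (K = (6*(1/5))*6 = (6/5)*6 = 36/5 ≈ 7.2000)
l = 169 (l = (-5 + (-9*(-3) - 9*(-1)**2))**2 = (-5 + (27 - 9*1))**2 = (-5 + (27 - 9))**2 = (-5 + 18)**2 = 13**2 = 169)
49203 + K*l = 49203 + (36/5)*169 = 49203 + 6084/5 = 252099/5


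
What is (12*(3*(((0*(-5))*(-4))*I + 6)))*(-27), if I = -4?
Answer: -5832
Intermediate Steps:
(12*(3*(((0*(-5))*(-4))*I + 6)))*(-27) = (12*(3*(((0*(-5))*(-4))*(-4) + 6)))*(-27) = (12*(3*((0*(-4))*(-4) + 6)))*(-27) = (12*(3*(0*(-4) + 6)))*(-27) = (12*(3*(0 + 6)))*(-27) = (12*(3*6))*(-27) = (12*18)*(-27) = 216*(-27) = -5832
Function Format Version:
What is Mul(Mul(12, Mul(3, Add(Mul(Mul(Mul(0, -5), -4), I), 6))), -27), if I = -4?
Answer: -5832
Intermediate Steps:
Mul(Mul(12, Mul(3, Add(Mul(Mul(Mul(0, -5), -4), I), 6))), -27) = Mul(Mul(12, Mul(3, Add(Mul(Mul(Mul(0, -5), -4), -4), 6))), -27) = Mul(Mul(12, Mul(3, Add(Mul(Mul(0, -4), -4), 6))), -27) = Mul(Mul(12, Mul(3, Add(Mul(0, -4), 6))), -27) = Mul(Mul(12, Mul(3, Add(0, 6))), -27) = Mul(Mul(12, Mul(3, 6)), -27) = Mul(Mul(12, 18), -27) = Mul(216, -27) = -5832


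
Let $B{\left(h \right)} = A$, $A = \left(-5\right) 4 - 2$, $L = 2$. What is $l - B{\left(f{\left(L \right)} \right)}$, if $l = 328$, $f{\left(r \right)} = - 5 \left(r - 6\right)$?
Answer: $350$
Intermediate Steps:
$f{\left(r \right)} = 30 - 5 r$ ($f{\left(r \right)} = - 5 \left(-6 + r\right) = 30 - 5 r$)
$A = -22$ ($A = -20 - 2 = -22$)
$B{\left(h \right)} = -22$
$l - B{\left(f{\left(L \right)} \right)} = 328 - -22 = 328 + 22 = 350$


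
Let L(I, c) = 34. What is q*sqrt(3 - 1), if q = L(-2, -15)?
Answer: 34*sqrt(2) ≈ 48.083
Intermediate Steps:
q = 34
q*sqrt(3 - 1) = 34*sqrt(3 - 1) = 34*sqrt(2)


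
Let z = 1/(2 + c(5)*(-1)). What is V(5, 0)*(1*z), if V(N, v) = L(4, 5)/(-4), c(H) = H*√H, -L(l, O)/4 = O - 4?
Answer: 1/(2 - 5*√5) ≈ -0.10893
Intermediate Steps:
L(l, O) = 16 - 4*O (L(l, O) = -4*(O - 4) = -4*(-4 + O) = 16 - 4*O)
c(H) = H^(3/2)
V(N, v) = 1 (V(N, v) = (16 - 4*5)/(-4) = (16 - 20)*(-¼) = -4*(-¼) = 1)
z = 1/(2 - 5*√5) (z = 1/(2 + 5^(3/2)*(-1)) = 1/(2 + (5*√5)*(-1)) = 1/(2 - 5*√5) ≈ -0.10893)
V(5, 0)*(1*z) = 1*(1/(2 - 5*√5)) = 1/(2 - 5*√5)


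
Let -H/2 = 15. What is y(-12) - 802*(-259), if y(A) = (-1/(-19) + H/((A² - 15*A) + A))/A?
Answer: 2462704651/11856 ≈ 2.0772e+5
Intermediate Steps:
H = -30 (H = -2*15 = -30)
y(A) = (1/19 - 30/(A² - 14*A))/A (y(A) = (-1/(-19) - 30/((A² - 15*A) + A))/A = (-1*(-1/19) - 30/(A² - 14*A))/A = (1/19 - 30/(A² - 14*A))/A)
y(-12) - 802*(-259) = (1/19)*(-570 + (-12)² - 14*(-12))/((-12)²*(-14 - 12)) - 802*(-259) = (1/19)*(1/144)*(-570 + 144 + 168)/(-26) + 207718 = (1/19)*(1/144)*(-1/26)*(-258) + 207718 = 43/11856 + 207718 = 2462704651/11856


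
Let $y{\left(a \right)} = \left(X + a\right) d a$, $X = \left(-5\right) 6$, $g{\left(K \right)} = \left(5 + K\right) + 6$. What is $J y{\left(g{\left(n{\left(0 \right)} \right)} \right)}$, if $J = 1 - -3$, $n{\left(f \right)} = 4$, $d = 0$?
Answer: $0$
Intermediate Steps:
$g{\left(K \right)} = 11 + K$
$X = -30$
$J = 4$ ($J = 1 + 3 = 4$)
$y{\left(a \right)} = 0$ ($y{\left(a \right)} = \left(-30 + a\right) 0 a = \left(-30 + a\right) 0 = 0$)
$J y{\left(g{\left(n{\left(0 \right)} \right)} \right)} = 4 \cdot 0 = 0$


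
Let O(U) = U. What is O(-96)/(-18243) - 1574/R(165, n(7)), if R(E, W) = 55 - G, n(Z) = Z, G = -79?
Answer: -4783603/407427 ≈ -11.741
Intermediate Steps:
R(E, W) = 134 (R(E, W) = 55 - 1*(-79) = 55 + 79 = 134)
O(-96)/(-18243) - 1574/R(165, n(7)) = -96/(-18243) - 1574/134 = -96*(-1/18243) - 1574*1/134 = 32/6081 - 787/67 = -4783603/407427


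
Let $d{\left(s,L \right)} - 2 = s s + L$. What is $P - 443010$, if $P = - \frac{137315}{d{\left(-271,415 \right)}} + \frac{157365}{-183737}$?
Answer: $- \frac{6011880731261785}{13570447346} \approx -4.4301 \cdot 10^{5}$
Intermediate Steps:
$d{\left(s,L \right)} = 2 + L + s^{2}$ ($d{\left(s,L \right)} = 2 + \left(s s + L\right) = 2 + \left(s^{2} + L\right) = 2 + \left(L + s^{2}\right) = 2 + L + s^{2}$)
$P = - \frac{36852510325}{13570447346}$ ($P = - \frac{137315}{2 + 415 + \left(-271\right)^{2}} + \frac{157365}{-183737} = - \frac{137315}{2 + 415 + 73441} + 157365 \left(- \frac{1}{183737}\right) = - \frac{137315}{73858} - \frac{157365}{183737} = - \frac{36852510325}{13570447346} \approx -2.7156$)
$P - 443010 = - \frac{36852510325}{13570447346} - 443010 = - \frac{6011880731261785}{13570447346}$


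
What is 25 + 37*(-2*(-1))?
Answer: 99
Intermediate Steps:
25 + 37*(-2*(-1)) = 25 + 37*2 = 25 + 74 = 99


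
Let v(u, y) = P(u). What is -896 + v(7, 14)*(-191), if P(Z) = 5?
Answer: -1851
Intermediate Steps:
v(u, y) = 5
-896 + v(7, 14)*(-191) = -896 + 5*(-191) = -896 - 955 = -1851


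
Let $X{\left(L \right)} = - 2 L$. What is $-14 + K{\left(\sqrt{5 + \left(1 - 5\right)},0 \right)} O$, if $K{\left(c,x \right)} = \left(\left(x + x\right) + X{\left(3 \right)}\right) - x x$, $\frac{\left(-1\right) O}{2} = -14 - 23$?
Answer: $-458$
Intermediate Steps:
$O = 74$ ($O = - 2 \left(-14 - 23\right) = \left(-2\right) \left(-37\right) = 74$)
$K{\left(c,x \right)} = -6 - x^{2} + 2 x$ ($K{\left(c,x \right)} = \left(\left(x + x\right) - 6\right) - x x = \left(2 x - 6\right) - x^{2} = \left(-6 + 2 x\right) - x^{2} = -6 - x^{2} + 2 x$)
$-14 + K{\left(\sqrt{5 + \left(1 - 5\right)},0 \right)} O = -14 + \left(-6 - 0^{2} + 2 \cdot 0\right) 74 = -14 + \left(-6 - 0 + 0\right) 74 = -14 + \left(-6 + 0 + 0\right) 74 = -14 - 444 = -458$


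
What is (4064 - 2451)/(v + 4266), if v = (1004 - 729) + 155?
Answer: 1613/4696 ≈ 0.34348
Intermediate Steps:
v = 430 (v = 275 + 155 = 430)
(4064 - 2451)/(v + 4266) = (4064 - 2451)/(430 + 4266) = 1613/4696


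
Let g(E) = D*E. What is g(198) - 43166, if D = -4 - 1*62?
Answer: -56234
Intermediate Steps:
D = -66 (D = -4 - 62 = -66)
g(E) = -66*E
g(198) - 43166 = -66*198 - 43166 = -13068 - 43166 = -56234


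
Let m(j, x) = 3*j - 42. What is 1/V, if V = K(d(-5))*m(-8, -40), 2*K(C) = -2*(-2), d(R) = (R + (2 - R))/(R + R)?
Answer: -1/132 ≈ -0.0075758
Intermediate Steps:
m(j, x) = -42 + 3*j
d(R) = 1/R (d(R) = 2/((2*R)) = 2*(1/(2*R)) = 1/R)
K(C) = 2 (K(C) = (-2*(-2))/2 = (½)*4 = 2)
V = -132 (V = 2*(-42 + 3*(-8)) = 2*(-42 - 24) = 2*(-66) = -132)
1/V = 1/(-132) = -1/132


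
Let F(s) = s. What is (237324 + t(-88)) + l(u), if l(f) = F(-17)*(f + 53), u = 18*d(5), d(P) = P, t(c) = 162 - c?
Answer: 235143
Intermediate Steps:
u = 90 (u = 18*5 = 90)
l(f) = -901 - 17*f (l(f) = -17*(f + 53) = -17*(53 + f) = -901 - 17*f)
(237324 + t(-88)) + l(u) = (237324 + (162 - 1*(-88))) + (-901 - 17*90) = (237324 + (162 + 88)) + (-901 - 1530) = (237324 + 250) - 2431 = 237574 - 2431 = 235143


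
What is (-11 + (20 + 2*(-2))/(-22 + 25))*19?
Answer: -323/3 ≈ -107.67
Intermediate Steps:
(-11 + (20 + 2*(-2))/(-22 + 25))*19 = (-11 + (20 - 4)/3)*19 = (-11 + 16*(⅓))*19 = (-11 + 16/3)*19 = -17/3*19 = -323/3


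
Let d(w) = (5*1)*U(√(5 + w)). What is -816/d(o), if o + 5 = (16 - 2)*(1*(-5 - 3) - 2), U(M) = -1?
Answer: 816/5 ≈ 163.20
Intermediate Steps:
o = -145 (o = -5 + (16 - 2)*(1*(-5 - 3) - 2) = -5 + 14*(1*(-8) - 2) = -5 + 14*(-8 - 2) = -5 + 14*(-10) = -5 - 140 = -145)
d(w) = -5 (d(w) = (5*1)*(-1) = 5*(-1) = -5)
-816/d(o) = -816/(-5) = -816*(-⅕) = 816/5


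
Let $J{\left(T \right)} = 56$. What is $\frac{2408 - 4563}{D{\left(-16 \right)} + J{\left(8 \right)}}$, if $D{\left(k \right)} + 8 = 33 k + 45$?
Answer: $\frac{431}{87} \approx 4.954$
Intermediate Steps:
$D{\left(k \right)} = 37 + 33 k$ ($D{\left(k \right)} = -8 + \left(33 k + 45\right) = -8 + \left(45 + 33 k\right) = 37 + 33 k$)
$\frac{2408 - 4563}{D{\left(-16 \right)} + J{\left(8 \right)}} = \frac{2408 - 4563}{\left(37 + 33 \left(-16\right)\right) + 56} = - \frac{2155}{\left(37 - 528\right) + 56} = - \frac{2155}{-491 + 56} = - \frac{2155}{-435} = \left(-2155\right) \left(- \frac{1}{435}\right) = \frac{431}{87}$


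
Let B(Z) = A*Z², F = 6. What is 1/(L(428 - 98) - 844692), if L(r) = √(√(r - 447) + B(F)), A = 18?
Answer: 1/(-844692 + √3*√(216 + I*√13)) ≈ -1.1839e-6 - 0.e-13*I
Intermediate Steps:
B(Z) = 18*Z²
L(r) = √(648 + √(-447 + r)) (L(r) = √(√(r - 447) + 18*6²) = √(√(-447 + r) + 18*36) = √(√(-447 + r) + 648) = √(648 + √(-447 + r)))
1/(L(428 - 98) - 844692) = 1/(√(648 + √(-447 + (428 - 98))) - 844692) = 1/(√(648 + √(-447 + 330)) - 844692) = 1/(√(648 + √(-117)) - 844692) = 1/(√(648 + 3*I*√13) - 844692) = 1/(-844692 + √(648 + 3*I*√13))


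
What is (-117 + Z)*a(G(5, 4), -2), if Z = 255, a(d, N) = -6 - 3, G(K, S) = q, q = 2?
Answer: -1242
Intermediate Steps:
G(K, S) = 2
a(d, N) = -9
(-117 + Z)*a(G(5, 4), -2) = (-117 + 255)*(-9) = 138*(-9) = -1242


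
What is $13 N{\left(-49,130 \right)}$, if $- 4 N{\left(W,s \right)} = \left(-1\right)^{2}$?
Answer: $- \frac{13}{4} \approx -3.25$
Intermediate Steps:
$N{\left(W,s \right)} = - \frac{1}{4}$ ($N{\left(W,s \right)} = - \frac{\left(-1\right)^{2}}{4} = \left(- \frac{1}{4}\right) 1 = - \frac{1}{4}$)
$13 N{\left(-49,130 \right)} = 13 \left(- \frac{1}{4}\right) = - \frac{13}{4}$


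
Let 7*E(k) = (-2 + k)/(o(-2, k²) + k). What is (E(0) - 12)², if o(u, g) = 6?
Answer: 64009/441 ≈ 145.15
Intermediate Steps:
E(k) = (-2 + k)/(7*(6 + k)) (E(k) = ((-2 + k)/(6 + k))/7 = (-2 + k)/(7*(6 + k)))
(E(0) - 12)² = ((-2 + 0)/(7*(6 + 0)) - 12)² = ((⅐)*(-2)/6 - 12)² = ((⅐)*(⅙)*(-2) - 12)² = (-1/21 - 12)² = (-253/21)² = 64009/441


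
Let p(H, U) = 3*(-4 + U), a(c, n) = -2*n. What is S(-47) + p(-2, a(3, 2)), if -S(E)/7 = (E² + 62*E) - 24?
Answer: 5079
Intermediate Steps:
S(E) = 168 - 434*E - 7*E² (S(E) = -7*((E² + 62*E) - 24) = -7*(-24 + E² + 62*E) = 168 - 434*E - 7*E²)
p(H, U) = -12 + 3*U
S(-47) + p(-2, a(3, 2)) = (168 - 434*(-47) - 7*(-47)²) + (-12 + 3*(-2*2)) = (168 + 20398 - 7*2209) + (-12 + 3*(-4)) = (168 + 20398 - 15463) + (-12 - 12) = 5103 - 24 = 5079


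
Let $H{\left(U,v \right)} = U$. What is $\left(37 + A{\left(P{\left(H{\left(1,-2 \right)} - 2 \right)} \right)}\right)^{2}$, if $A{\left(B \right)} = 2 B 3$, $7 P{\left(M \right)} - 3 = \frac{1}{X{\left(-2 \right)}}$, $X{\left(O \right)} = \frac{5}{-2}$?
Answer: $\frac{1885129}{1225} \approx 1538.9$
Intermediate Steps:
$X{\left(O \right)} = - \frac{5}{2}$ ($X{\left(O \right)} = 5 \left(- \frac{1}{2}\right) = - \frac{5}{2}$)
$P{\left(M \right)} = \frac{13}{35}$ ($P{\left(M \right)} = \frac{3}{7} + \frac{1}{7 \left(- \frac{5}{2}\right)} = \frac{3}{7} + \frac{1}{7} \left(- \frac{2}{5}\right) = \frac{3}{7} - \frac{2}{35} = \frac{13}{35}$)
$A{\left(B \right)} = 6 B$
$\left(37 + A{\left(P{\left(H{\left(1,-2 \right)} - 2 \right)} \right)}\right)^{2} = \left(37 + 6 \cdot \frac{13}{35}\right)^{2} = \left(37 + \frac{78}{35}\right)^{2} = \left(\frac{1373}{35}\right)^{2} = \frac{1885129}{1225}$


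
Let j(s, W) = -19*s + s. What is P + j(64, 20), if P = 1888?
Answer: 736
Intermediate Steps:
j(s, W) = -18*s
P + j(64, 20) = 1888 - 18*64 = 1888 - 1152 = 736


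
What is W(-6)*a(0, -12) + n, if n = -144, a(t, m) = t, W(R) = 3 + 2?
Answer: -144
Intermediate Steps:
W(R) = 5
W(-6)*a(0, -12) + n = 5*0 - 144 = 0 - 144 = -144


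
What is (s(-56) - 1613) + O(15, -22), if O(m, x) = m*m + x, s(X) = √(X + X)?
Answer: -1410 + 4*I*√7 ≈ -1410.0 + 10.583*I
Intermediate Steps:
s(X) = √2*√X (s(X) = √(2*X) = √2*√X)
O(m, x) = x + m² (O(m, x) = m² + x = x + m²)
(s(-56) - 1613) + O(15, -22) = (√2*√(-56) - 1613) + (-22 + 15²) = (√2*(2*I*√14) - 1613) + (-22 + 225) = (4*I*√7 - 1613) + 203 = (-1613 + 4*I*√7) + 203 = -1410 + 4*I*√7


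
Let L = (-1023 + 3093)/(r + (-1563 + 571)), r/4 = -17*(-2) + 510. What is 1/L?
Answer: 592/1035 ≈ 0.57198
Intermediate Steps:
r = 2176 (r = 4*(-17*(-2) + 510) = 4*(34 + 510) = 4*544 = 2176)
L = 1035/592 (L = (-1023 + 3093)/(2176 + (-1563 + 571)) = 2070/(2176 - 992) = 2070/1184 = 2070*(1/1184) = 1035/592 ≈ 1.7483)
1/L = 1/(1035/592) = 592/1035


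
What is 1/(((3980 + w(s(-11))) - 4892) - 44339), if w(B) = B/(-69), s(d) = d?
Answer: -69/3122308 ≈ -2.2099e-5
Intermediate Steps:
w(B) = -B/69 (w(B) = B*(-1/69) = -B/69)
1/(((3980 + w(s(-11))) - 4892) - 44339) = 1/(((3980 - 1/69*(-11)) - 4892) - 44339) = 1/(((3980 + 11/69) - 4892) - 44339) = 1/((274631/69 - 4892) - 44339) = 1/(-62917/69 - 44339) = 1/(-3122308/69) = -69/3122308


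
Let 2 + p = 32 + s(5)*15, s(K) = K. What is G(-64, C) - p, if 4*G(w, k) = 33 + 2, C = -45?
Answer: -385/4 ≈ -96.250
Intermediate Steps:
G(w, k) = 35/4 (G(w, k) = (33 + 2)/4 = (1/4)*35 = 35/4)
p = 105 (p = -2 + (32 + 5*15) = -2 + (32 + 75) = -2 + 107 = 105)
G(-64, C) - p = 35/4 - 1*105 = 35/4 - 105 = -385/4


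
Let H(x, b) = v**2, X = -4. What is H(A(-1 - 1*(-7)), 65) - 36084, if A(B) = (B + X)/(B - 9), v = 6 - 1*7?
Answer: -36083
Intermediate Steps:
v = -1 (v = 6 - 7 = -1)
A(B) = (-4 + B)/(-9 + B) (A(B) = (B - 4)/(B - 9) = (-4 + B)/(-9 + B))
H(x, b) = 1 (H(x, b) = (-1)**2 = 1)
H(A(-1 - 1*(-7)), 65) - 36084 = 1 - 36084 = -36083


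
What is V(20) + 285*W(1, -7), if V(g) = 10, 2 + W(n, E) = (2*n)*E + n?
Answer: -4265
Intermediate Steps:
W(n, E) = -2 + n + 2*E*n (W(n, E) = -2 + ((2*n)*E + n) = -2 + (2*E*n + n) = -2 + (n + 2*E*n) = -2 + n + 2*E*n)
V(20) + 285*W(1, -7) = 10 + 285*(-2 + 1 + 2*(-7)*1) = 10 + 285*(-2 + 1 - 14) = 10 + 285*(-15) = 10 - 4275 = -4265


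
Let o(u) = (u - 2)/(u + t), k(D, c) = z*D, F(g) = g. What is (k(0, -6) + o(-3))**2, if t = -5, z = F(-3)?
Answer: 25/64 ≈ 0.39063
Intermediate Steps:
z = -3
k(D, c) = -3*D
o(u) = (-2 + u)/(-5 + u) (o(u) = (u - 2)/(u - 5) = (-2 + u)/(-5 + u))
(k(0, -6) + o(-3))**2 = (-3*0 + (-2 - 3)/(-5 - 3))**2 = (0 - 5/(-8))**2 = (0 - 1/8*(-5))**2 = (0 + 5/8)**2 = (5/8)**2 = 25/64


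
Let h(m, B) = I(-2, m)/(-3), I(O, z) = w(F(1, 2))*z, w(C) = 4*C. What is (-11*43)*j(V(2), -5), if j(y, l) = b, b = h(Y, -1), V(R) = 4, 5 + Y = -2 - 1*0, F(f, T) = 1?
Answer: -13244/3 ≈ -4414.7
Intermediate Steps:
Y = -7 (Y = -5 + (-2 - 1*0) = -5 + (-2 + 0) = -5 - 2 = -7)
I(O, z) = 4*z (I(O, z) = (4*1)*z = 4*z)
h(m, B) = -4*m/3 (h(m, B) = (4*m)/(-3) = (4*m)*(-1/3) = -4*m/3)
b = 28/3 (b = -4/3*(-7) = 28/3 ≈ 9.3333)
j(y, l) = 28/3
(-11*43)*j(V(2), -5) = -11*43*(28/3) = -473*28/3 = -13244/3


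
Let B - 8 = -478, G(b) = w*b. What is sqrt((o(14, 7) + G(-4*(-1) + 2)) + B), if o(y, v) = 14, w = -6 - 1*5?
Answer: 3*I*sqrt(58) ≈ 22.847*I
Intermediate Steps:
w = -11 (w = -6 - 5 = -11)
G(b) = -11*b
B = -470 (B = 8 - 478 = -470)
sqrt((o(14, 7) + G(-4*(-1) + 2)) + B) = sqrt((14 - 11*(-4*(-1) + 2)) - 470) = sqrt((14 - 11*(4 + 2)) - 470) = sqrt((14 - 11*6) - 470) = sqrt((14 - 66) - 470) = sqrt(-52 - 470) = sqrt(-522) = 3*I*sqrt(58)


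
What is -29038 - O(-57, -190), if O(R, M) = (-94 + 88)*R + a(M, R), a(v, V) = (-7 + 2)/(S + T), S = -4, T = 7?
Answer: -88135/3 ≈ -29378.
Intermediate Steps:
a(v, V) = -5/3 (a(v, V) = (-7 + 2)/(-4 + 7) = -5/3)
O(R, M) = -5/3 - 6*R (O(R, M) = (-94 + 88)*R - 5/3 = -6*R - 5/3 = -5/3 - 6*R)
-29038 - O(-57, -190) = -29038 - (-5/3 - 6*(-57)) = -29038 - (-5/3 + 342) = -29038 - 1*1021/3 = -29038 - 1021/3 = -88135/3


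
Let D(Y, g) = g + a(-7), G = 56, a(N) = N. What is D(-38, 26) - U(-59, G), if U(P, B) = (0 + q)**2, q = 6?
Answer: -17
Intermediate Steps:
U(P, B) = 36 (U(P, B) = (0 + 6)**2 = 6**2 = 36)
D(Y, g) = -7 + g (D(Y, g) = g - 7 = -7 + g)
D(-38, 26) - U(-59, G) = (-7 + 26) - 1*36 = 19 - 36 = -17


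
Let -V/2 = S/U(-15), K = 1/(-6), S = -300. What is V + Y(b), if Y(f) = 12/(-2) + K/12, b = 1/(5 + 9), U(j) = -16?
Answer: -3133/72 ≈ -43.514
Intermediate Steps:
K = -1/6 ≈ -0.16667
b = 1/14 ≈ 0.071429
Y(f) = -433/72 (Y(f) = 12/(-2) - 1/6/12 = 12*(-1/2) - 1/6*1/12 = -6 - 1/72 = -433/72)
V = -75/2 (V = -(-600)/(-16) = -(-600)*(-1)/16 = -2*75/4 = -75/2 ≈ -37.500)
V + Y(b) = -75/2 - 433/72 = -3133/72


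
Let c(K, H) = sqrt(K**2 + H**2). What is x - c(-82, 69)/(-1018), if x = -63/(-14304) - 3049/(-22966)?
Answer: 7509959/54750944 + sqrt(11485)/1018 ≈ 0.24244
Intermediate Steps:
x = 7509959/54750944 (x = -63*(-1/14304) - 3049*(-1/22966) = 21/4768 + 3049/22966 = 7509959/54750944 ≈ 0.13717)
c(K, H) = sqrt(H**2 + K**2)
x - c(-82, 69)/(-1018) = 7509959/54750944 - sqrt(69**2 + (-82)**2)/(-1018) = 7509959/54750944 - sqrt(4761 + 6724)*(-1)/1018 = 7509959/54750944 - sqrt(11485)*(-1)/1018 = 7509959/54750944 - (-1)*sqrt(11485)/1018 = 7509959/54750944 + sqrt(11485)/1018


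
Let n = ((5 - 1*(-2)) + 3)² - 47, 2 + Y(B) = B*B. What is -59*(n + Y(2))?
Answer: -3245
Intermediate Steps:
Y(B) = -2 + B² (Y(B) = -2 + B*B = -2 + B²)
n = 53 (n = ((5 + 2) + 3)² - 47 = (7 + 3)² - 47 = 10² - 47 = 100 - 47 = 53)
-59*(n + Y(2)) = -59*(53 + (-2 + 2²)) = -59*(53 + (-2 + 4)) = -59*(53 + 2) = -59*55 = -3245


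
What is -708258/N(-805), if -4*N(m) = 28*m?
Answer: -708258/5635 ≈ -125.69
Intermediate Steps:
N(m) = -7*m
-708258/N(-805) = -708258/((-7*(-805))) = -708258/5635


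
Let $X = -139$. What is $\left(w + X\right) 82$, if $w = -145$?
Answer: $-23288$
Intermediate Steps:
$\left(w + X\right) 82 = \left(-145 - 139\right) 82 = \left(-284\right) 82 = -23288$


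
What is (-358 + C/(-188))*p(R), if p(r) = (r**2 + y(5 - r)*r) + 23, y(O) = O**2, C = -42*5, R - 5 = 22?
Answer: -231809770/47 ≈ -4.9321e+6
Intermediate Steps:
R = 27 (R = 5 + 22 = 27)
C = -210
p(r) = 23 + r**2 + r*(5 - r)**2 (p(r) = (r**2 + (5 - r)**2*r) + 23 = (r**2 + r*(5 - r)**2) + 23 = 23 + r**2 + r*(5 - r)**2)
(-358 + C/(-188))*p(R) = (-358 - 210/(-188))*(23 + 27**2 + 27*(-5 + 27)**2) = (-358 - 210*(-1/188))*(23 + 729 + 27*22**2) = (-358 + 105/94)*(23 + 729 + 27*484) = -33547*(23 + 729 + 13068)/94 = -33547/94*13820 = -231809770/47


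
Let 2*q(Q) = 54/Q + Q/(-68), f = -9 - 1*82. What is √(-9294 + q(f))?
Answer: I*√355865490890/6188 ≈ 96.403*I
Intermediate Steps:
f = -91 (f = -9 - 82 = -91)
q(Q) = 27/Q - Q/136 (q(Q) = (54/Q + Q/(-68))/2 = (54/Q + Q*(-1/68))/2 = (54/Q - Q/68)/2 = 27/Q - Q/136)
√(-9294 + q(f)) = √(-9294 + (27/(-91) - 1/136*(-91))) = √(-9294 + (27*(-1/91) + 91/136)) = √(-9294 + (-27/91 + 91/136)) = √(-9294 + 4609/12376) = √(-115017935/12376) = I*√355865490890/6188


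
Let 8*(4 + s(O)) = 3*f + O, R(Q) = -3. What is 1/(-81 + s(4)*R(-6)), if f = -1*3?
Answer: -8/537 ≈ -0.014898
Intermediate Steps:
f = -3
s(O) = -41/8 + O/8 (s(O) = -4 + (3*(-3) + O)/8 = -4 + (-9 + O)/8 = -4 + (-9/8 + O/8) = -41/8 + O/8)
1/(-81 + s(4)*R(-6)) = 1/(-81 + (-41/8 + (⅛)*4)*(-3)) = 1/(-81 + (-41/8 + ½)*(-3)) = 1/(-81 - 37/8*(-3)) = 1/(-81 + 111/8) = 1/(-537/8) = -8/537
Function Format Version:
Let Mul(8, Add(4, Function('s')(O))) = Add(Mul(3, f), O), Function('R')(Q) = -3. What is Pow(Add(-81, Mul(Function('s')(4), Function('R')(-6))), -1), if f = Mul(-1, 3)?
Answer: Rational(-8, 537) ≈ -0.014898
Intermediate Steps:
f = -3
Function('s')(O) = Add(Rational(-41, 8), Mul(Rational(1, 8), O)) (Function('s')(O) = Add(-4, Mul(Rational(1, 8), Add(Mul(3, -3), O))) = Add(-4, Mul(Rational(1, 8), Add(-9, O))) = Add(-4, Add(Rational(-9, 8), Mul(Rational(1, 8), O))) = Add(Rational(-41, 8), Mul(Rational(1, 8), O)))
Pow(Add(-81, Mul(Function('s')(4), Function('R')(-6))), -1) = Pow(Add(-81, Mul(Add(Rational(-41, 8), Mul(Rational(1, 8), 4)), -3)), -1) = Pow(Add(-81, Mul(Add(Rational(-41, 8), Rational(1, 2)), -3)), -1) = Pow(Add(-81, Mul(Rational(-37, 8), -3)), -1) = Pow(Add(-81, Rational(111, 8)), -1) = Pow(Rational(-537, 8), -1) = Rational(-8, 537)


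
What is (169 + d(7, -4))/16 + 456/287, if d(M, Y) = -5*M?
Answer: 22877/2296 ≈ 9.9639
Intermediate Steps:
(169 + d(7, -4))/16 + 456/287 = (169 - 5*7)/16 + 456/287 = (169 - 35)*(1/16) + 456*(1/287) = 134*(1/16) + 456/287 = 67/8 + 456/287 = 22877/2296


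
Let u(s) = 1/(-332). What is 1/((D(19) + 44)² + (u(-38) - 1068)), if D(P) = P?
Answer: 332/963131 ≈ 0.00034471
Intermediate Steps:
u(s) = -1/332
1/((D(19) + 44)² + (u(-38) - 1068)) = 1/((19 + 44)² + (-1/332 - 1068)) = 1/(63² - 354577/332) = 1/(3969 - 354577/332) = 1/(963131/332) = 332/963131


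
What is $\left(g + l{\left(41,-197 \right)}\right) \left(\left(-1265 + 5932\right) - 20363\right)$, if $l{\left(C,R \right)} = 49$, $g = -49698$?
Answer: $779290704$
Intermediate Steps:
$\left(g + l{\left(41,-197 \right)}\right) \left(\left(-1265 + 5932\right) - 20363\right) = \left(-49698 + 49\right) \left(\left(-1265 + 5932\right) - 20363\right) = - 49649 \left(4667 - 20363\right) = \left(-49649\right) \left(-15696\right) = 779290704$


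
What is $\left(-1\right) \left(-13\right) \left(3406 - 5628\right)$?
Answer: $-28886$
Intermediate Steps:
$\left(-1\right) \left(-13\right) \left(3406 - 5628\right) = 13 \left(3406 - 5628\right) = 13 \left(-2222\right) = -28886$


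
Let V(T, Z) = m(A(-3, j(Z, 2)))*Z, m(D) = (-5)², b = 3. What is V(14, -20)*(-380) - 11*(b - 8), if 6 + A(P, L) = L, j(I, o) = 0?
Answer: 190055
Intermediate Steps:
A(P, L) = -6 + L
m(D) = 25
V(T, Z) = 25*Z
V(14, -20)*(-380) - 11*(b - 8) = (25*(-20))*(-380) - 11*(3 - 8) = -500*(-380) - 11*(-5) = 190000 + 55 = 190055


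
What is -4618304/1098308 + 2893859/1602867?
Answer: -1056044646749/440110412259 ≈ -2.3995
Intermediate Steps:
-4618304/1098308 + 2893859/1602867 = -4618304*1/1098308 + 2893859*(1/1602867) = -1154576/274577 + 2893859/1602867 = -1056044646749/440110412259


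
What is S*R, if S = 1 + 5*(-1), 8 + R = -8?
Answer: 64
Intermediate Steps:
R = -16 (R = -8 - 8 = -16)
S = -4 (S = 1 - 5 = -4)
S*R = -4*(-16) = 64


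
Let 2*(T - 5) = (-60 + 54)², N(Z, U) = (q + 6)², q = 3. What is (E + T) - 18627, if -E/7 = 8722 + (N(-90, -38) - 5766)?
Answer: -39863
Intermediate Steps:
N(Z, U) = 81 (N(Z, U) = (3 + 6)² = 9² = 81)
T = 23 (T = 5 + (-60 + 54)²/2 = 5 + (½)*(-6)² = 5 + (½)*36 = 5 + 18 = 23)
E = -21259 (E = -7*(8722 + (81 - 5766)) = -7*(8722 - 5685) = -7*3037 = -21259)
(E + T) - 18627 = (-21259 + 23) - 18627 = -21236 - 18627 = -39863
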